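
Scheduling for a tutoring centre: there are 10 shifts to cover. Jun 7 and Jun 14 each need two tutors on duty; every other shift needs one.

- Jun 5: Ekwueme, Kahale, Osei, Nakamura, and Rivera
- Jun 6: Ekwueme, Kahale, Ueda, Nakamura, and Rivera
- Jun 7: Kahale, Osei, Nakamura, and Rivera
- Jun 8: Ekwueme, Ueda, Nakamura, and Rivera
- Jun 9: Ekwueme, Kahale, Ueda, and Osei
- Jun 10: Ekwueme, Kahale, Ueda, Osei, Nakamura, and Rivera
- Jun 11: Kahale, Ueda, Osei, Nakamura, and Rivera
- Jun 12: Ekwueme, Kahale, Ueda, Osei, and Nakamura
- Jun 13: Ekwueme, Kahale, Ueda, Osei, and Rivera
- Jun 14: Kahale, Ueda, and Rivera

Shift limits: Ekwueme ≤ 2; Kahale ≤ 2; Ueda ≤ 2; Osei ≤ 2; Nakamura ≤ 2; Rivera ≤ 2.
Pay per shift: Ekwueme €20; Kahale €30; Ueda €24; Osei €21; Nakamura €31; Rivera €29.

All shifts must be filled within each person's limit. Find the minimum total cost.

€310

Picking the cheapest available tutor for each shift independently would cost €264, but that ignores the shift limits.
An optimal schedule: Jun 5→Kahale, Jun 6→Ueda, Jun 7→Nakamura+Rivera, Jun 8→Ekwueme, Jun 9→Ekwueme, Jun 10→Nakamura, Jun 11→Osei, Jun 12→Osei, Jun 13→Rivera, Jun 14→Kahale+Ueda.
Total: 30 + 24 + 31 + 29 + 20 + 20 + 31 + 21 + 21 + 29 + 30 + 24 = €310.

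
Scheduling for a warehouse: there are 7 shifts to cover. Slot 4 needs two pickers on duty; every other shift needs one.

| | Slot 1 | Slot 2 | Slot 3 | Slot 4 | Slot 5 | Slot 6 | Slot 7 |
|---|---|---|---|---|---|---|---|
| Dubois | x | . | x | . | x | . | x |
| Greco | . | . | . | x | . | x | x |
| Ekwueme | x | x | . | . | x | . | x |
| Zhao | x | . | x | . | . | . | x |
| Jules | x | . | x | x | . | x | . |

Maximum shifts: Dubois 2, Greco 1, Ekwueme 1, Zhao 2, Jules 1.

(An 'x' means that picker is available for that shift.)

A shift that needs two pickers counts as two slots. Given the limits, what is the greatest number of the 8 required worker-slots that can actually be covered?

Total capacity across all pickers is 2+1+1+2+1 = 7, and 8 slots are needed, so at most 7 can be filled.
An assignment achieving 7: Slot 1→Zhao, Slot 2→Ekwueme, Slot 3→Dubois, Slot 4→Greco+Jules, Slot 5→Dubois, Slot 7→Zhao.
Loads: Dubois 2/2, Greco 1/1, Ekwueme 1/1, Zhao 2/2, Jules 1/1.

7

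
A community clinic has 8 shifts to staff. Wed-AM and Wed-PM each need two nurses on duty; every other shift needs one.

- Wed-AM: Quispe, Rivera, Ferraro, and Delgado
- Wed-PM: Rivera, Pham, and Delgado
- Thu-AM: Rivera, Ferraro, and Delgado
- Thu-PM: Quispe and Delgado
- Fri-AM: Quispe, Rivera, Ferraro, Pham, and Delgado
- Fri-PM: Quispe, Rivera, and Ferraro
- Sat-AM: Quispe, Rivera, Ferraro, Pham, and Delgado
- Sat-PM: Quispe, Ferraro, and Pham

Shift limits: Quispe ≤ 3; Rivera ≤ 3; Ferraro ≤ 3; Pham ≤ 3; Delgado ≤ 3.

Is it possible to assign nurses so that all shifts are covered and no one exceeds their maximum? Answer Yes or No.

One valid schedule: Wed-AM→Ferraro+Delgado, Wed-PM→Rivera+Pham, Thu-AM→Rivera, Thu-PM→Quispe, Fri-AM→Rivera, Fri-PM→Quispe, Sat-AM→Ferraro, Sat-PM→Quispe.
Loads: Quispe 3/3, Rivera 3/3, Ferraro 2/3, Pham 1/3, Delgado 1/3 — all within limits.

Yes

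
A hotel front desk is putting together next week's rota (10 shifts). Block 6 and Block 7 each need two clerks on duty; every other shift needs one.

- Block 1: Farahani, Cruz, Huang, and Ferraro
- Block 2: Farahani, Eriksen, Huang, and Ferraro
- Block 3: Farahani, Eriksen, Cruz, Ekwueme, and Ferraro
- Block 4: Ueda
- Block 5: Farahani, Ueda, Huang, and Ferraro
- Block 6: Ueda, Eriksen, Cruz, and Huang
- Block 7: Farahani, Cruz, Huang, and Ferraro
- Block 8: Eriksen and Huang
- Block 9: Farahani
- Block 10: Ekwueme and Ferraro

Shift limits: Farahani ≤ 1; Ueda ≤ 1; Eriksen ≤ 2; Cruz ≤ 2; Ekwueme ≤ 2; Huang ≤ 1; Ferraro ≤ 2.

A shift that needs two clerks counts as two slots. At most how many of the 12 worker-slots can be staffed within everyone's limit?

Total capacity across all clerks is 1+1+2+2+2+1+2 = 11, and 12 slots are needed, so at most 11 can be filled.
An assignment achieving 11: Block 1→Cruz, Block 2→Eriksen, Block 3→Ekwueme, Block 4→Ueda, Block 5→Ferraro, Block 6→Cruz+Huang, Block 7→Ferraro, Block 8→Eriksen, Block 9→Farahani, Block 10→Ekwueme.
Loads: Farahani 1/1, Ueda 1/1, Eriksen 2/2, Cruz 2/2, Ekwueme 2/2, Huang 1/1, Ferraro 2/2.

11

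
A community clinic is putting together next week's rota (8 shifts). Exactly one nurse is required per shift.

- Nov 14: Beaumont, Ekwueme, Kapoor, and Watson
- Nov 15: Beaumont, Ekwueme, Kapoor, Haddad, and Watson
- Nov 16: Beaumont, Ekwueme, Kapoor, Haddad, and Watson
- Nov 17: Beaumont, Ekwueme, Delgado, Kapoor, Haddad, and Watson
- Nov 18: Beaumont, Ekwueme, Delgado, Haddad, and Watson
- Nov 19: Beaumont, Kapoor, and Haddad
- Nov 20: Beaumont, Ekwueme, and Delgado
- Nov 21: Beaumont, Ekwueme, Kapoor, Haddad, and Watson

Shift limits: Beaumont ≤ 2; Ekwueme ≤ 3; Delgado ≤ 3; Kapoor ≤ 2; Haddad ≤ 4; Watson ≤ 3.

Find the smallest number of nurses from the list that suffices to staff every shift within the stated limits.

8 slots to fill and no one can take more than 4, so at least ⌈8/4⌉ = 2 nurses are needed.
Any 2 nurses together have capacity at most 4+3 = 7 < 8 slots, so 2 can never suffice.
Beaumont, Ekwueme, and Delgado alone can cover everything: Nov 14→Beaumont, Nov 15→Ekwueme, Nov 16→Ekwueme, Nov 17→Delgado, Nov 18→Delgado, Nov 19→Beaumont, Nov 20→Delgado, Nov 21→Ekwueme.

3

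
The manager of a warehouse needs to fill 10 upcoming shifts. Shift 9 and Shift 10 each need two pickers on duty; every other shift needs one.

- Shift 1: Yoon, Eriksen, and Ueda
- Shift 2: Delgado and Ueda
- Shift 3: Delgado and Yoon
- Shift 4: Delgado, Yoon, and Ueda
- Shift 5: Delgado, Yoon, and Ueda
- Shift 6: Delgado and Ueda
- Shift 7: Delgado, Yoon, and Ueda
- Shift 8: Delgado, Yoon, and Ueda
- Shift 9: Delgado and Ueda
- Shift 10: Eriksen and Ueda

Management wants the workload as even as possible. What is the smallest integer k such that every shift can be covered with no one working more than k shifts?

4

With 4 pickers and 12 worker-slots to fill, someone must work at least ⌈12/4⌉ = 3 shifts, so k ≥ 3.
k = 3 is infeasible (exhaustive check).
k = 4 works: Shift 1→Yoon, Shift 2→Delgado, Shift 3→Delgado, Shift 4→Yoon, Shift 5→Yoon, Shift 6→Delgado, Shift 7→Yoon, Shift 8→Ueda, Shift 9→Delgado+Ueda, Shift 10→Eriksen+Ueda.
Loads: Delgado 4, Yoon 4, Eriksen 1, Ueda 3 — all ≤ 4.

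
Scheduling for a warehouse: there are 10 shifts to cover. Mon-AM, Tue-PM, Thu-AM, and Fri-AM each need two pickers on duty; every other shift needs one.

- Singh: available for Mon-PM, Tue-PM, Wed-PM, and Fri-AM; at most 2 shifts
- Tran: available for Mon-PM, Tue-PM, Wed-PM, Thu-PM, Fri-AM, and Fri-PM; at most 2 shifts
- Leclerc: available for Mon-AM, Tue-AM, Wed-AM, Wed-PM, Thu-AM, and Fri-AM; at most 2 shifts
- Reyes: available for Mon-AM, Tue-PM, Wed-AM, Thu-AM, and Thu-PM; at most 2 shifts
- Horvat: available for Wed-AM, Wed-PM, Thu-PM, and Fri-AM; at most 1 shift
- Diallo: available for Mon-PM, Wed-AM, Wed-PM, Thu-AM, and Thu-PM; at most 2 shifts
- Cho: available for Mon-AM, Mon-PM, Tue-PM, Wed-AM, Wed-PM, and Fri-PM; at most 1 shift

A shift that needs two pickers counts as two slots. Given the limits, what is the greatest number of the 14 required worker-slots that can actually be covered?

Total capacity across all pickers is 2+2+2+2+1+2+1 = 12, and 14 slots are needed, so at most 12 can be filled.
An assignment achieving 12: Mon-AM→Leclerc+Reyes, Mon-PM→Singh, Tue-AM→Leclerc, Tue-PM→Singh+Tran, Wed-AM→Diallo, Wed-PM→Cho, Thu-AM→Reyes+Diallo, Thu-PM→Horvat, Fri-PM→Tran.
Loads: Singh 2/2, Tran 2/2, Leclerc 2/2, Reyes 2/2, Horvat 1/1, Diallo 2/2, Cho 1/1.

12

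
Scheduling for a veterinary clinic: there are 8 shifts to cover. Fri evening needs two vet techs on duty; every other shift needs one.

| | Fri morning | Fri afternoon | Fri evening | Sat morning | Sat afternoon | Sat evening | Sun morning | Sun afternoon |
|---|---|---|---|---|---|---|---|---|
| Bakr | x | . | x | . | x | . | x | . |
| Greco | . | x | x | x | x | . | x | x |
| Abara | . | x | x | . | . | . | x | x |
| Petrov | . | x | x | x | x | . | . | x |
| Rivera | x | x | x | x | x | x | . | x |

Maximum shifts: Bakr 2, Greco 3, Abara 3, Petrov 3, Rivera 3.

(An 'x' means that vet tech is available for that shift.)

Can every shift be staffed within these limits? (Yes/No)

Yes

Sat evening can only be covered by Rivera, so that assignment is forced.
One valid schedule: Fri morning→Bakr, Fri afternoon→Greco, Fri evening→Abara+Petrov, Sat morning→Greco, Sat afternoon→Greco, Sat evening→Rivera, Sun morning→Bakr, Sun afternoon→Abara.
Loads: Bakr 2/2, Greco 3/3, Abara 2/3, Petrov 1/3, Rivera 1/3 — all within limits.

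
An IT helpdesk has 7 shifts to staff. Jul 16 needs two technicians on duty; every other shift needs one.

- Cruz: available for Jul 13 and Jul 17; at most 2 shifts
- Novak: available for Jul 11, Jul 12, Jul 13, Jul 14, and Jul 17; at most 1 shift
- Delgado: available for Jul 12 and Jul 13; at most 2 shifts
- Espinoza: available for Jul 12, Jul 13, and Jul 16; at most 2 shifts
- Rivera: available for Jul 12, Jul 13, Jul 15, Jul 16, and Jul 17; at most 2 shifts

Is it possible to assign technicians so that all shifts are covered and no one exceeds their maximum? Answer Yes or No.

No

Total capacity is 9 and 8 slots are needed, so capacity alone doesn't rule it out.
Shifts {Jul 11, Jul 14} need 2 worker-slots in total, but the technicians available for any of those shifts (Novak) can supply at most 1 among them. So no valid schedule exists.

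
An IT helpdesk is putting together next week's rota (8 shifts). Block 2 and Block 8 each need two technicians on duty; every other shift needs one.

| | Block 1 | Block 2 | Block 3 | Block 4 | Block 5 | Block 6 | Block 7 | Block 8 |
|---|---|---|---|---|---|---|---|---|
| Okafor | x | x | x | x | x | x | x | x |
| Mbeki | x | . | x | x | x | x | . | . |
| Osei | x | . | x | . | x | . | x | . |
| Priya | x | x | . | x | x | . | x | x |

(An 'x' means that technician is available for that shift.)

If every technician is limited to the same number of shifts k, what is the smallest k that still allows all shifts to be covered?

3

With 4 technicians and 10 worker-slots to fill, someone must work at least ⌈10/4⌉ = 3 shifts, so k ≥ 3.
k = 3 works: Block 1→Mbeki, Block 2→Okafor+Priya, Block 3→Mbeki, Block 4→Mbeki, Block 5→Osei, Block 6→Okafor, Block 7→Osei, Block 8→Okafor+Priya.
Loads: Okafor 3, Mbeki 3, Osei 2, Priya 2 — all ≤ 3.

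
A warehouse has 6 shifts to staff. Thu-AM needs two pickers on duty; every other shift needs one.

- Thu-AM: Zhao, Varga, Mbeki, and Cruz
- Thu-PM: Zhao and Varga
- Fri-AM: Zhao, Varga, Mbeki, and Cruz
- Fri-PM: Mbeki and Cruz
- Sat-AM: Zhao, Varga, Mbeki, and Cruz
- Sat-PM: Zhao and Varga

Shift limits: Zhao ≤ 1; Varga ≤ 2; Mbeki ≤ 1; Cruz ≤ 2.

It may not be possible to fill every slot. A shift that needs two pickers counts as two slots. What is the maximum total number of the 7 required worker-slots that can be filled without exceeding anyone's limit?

6

Total capacity across all pickers is 1+2+1+2 = 6, and 7 slots are needed, so at most 6 can be filled.
An assignment achieving 6: Thu-AM→Varga+Cruz, Thu-PM→Zhao, Fri-AM→Cruz, Fri-PM→Mbeki, Sat-PM→Varga.
Loads: Zhao 1/1, Varga 2/2, Mbeki 1/1, Cruz 2/2.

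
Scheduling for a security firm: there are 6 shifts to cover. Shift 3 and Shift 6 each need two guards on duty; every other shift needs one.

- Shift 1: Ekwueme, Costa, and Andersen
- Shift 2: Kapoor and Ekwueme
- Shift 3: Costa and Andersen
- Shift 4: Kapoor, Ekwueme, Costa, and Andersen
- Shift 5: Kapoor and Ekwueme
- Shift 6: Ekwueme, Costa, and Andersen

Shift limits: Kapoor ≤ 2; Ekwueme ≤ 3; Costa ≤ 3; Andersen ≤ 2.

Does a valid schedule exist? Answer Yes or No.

Yes

Shift 3 can only be covered by Costa and Andersen, so that assignment is forced.
One valid schedule: Shift 1→Ekwueme, Shift 2→Kapoor, Shift 3→Costa+Andersen, Shift 4→Ekwueme, Shift 5→Kapoor, Shift 6→Ekwueme+Costa.
Loads: Kapoor 2/2, Ekwueme 3/3, Costa 2/3, Andersen 1/2 — all within limits.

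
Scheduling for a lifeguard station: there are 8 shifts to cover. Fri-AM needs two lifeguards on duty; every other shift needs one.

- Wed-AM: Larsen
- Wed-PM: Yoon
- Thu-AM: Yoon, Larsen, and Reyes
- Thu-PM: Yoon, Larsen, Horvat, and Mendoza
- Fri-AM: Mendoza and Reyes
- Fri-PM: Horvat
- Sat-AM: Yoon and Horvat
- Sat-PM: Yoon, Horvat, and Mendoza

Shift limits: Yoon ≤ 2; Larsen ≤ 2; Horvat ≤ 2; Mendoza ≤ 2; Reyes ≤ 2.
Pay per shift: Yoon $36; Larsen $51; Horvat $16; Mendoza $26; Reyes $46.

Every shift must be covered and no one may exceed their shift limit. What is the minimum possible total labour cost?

$299

Wed-AM can only be covered by Larsen, so that assignment is forced.
Wed-PM can only be covered by Yoon, so that assignment is forced.
Fri-AM can only be covered by Mendoza and Reyes, so that assignment is forced.
Picking the cheapest available lifeguard for each shift independently would cost $259, but that ignores the shift limits.
An optimal schedule: Wed-AM→Larsen, Wed-PM→Yoon, Thu-AM→Reyes, Thu-PM→Yoon, Fri-AM→Mendoza+Reyes, Fri-PM→Horvat, Sat-AM→Horvat, Sat-PM→Mendoza.
Total: 51 + 36 + 46 + 36 + 26 + 46 + 16 + 16 + 26 = $299.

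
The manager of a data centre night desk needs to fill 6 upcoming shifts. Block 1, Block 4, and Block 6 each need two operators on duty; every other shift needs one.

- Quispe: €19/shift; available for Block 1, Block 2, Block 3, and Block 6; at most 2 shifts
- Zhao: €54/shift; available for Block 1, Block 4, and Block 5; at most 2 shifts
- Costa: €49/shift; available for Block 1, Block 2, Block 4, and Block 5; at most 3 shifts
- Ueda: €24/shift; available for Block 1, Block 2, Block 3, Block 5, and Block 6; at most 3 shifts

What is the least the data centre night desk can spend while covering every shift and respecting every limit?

€311

Block 4 can only be covered by Zhao and Costa, so that assignment is forced.
Block 6 can only be covered by Quispe and Ueda, so that assignment is forced.
Picking the cheapest available operator for each shift independently would cost €251, but that ignores the shift limits.
An optimal schedule: Block 1→Ueda+Costa, Block 2→Ueda, Block 3→Quispe, Block 4→Costa+Zhao, Block 5→Costa, Block 6→Quispe+Ueda.
Total: 24 + 49 + 24 + 19 + 49 + 54 + 49 + 19 + 24 = €311.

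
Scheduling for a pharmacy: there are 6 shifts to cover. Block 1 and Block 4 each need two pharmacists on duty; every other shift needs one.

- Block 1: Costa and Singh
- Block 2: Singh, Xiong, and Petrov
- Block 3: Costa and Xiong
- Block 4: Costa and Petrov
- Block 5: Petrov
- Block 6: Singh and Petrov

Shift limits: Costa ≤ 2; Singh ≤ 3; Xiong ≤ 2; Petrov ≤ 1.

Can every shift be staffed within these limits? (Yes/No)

Total capacity is 8 and 8 slots are needed, so capacity alone doesn't rule it out.
Shifts {Block 4, Block 5} need 3 worker-slots in total, but the pharmacists available for any of those shifts (Costa and Petrov) can supply at most 2 among them. So no valid schedule exists.

No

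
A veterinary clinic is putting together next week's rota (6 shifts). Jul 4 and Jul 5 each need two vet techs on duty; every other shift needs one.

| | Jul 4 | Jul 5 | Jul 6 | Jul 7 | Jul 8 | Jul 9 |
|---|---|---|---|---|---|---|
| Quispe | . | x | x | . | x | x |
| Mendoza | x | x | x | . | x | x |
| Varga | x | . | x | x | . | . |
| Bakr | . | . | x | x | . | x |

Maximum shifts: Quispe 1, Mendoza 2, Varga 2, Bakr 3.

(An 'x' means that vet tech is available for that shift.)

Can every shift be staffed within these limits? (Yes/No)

Total capacity is 8 and 8 slots are needed, so capacity alone doesn't rule it out.
Shifts {Jul 4, Jul 5, Jul 8} need 5 worker-slots in total, but the vet techs available for any of those shifts (Quispe, Mendoza, and Varga) can supply at most 4 among them. So no valid schedule exists.

No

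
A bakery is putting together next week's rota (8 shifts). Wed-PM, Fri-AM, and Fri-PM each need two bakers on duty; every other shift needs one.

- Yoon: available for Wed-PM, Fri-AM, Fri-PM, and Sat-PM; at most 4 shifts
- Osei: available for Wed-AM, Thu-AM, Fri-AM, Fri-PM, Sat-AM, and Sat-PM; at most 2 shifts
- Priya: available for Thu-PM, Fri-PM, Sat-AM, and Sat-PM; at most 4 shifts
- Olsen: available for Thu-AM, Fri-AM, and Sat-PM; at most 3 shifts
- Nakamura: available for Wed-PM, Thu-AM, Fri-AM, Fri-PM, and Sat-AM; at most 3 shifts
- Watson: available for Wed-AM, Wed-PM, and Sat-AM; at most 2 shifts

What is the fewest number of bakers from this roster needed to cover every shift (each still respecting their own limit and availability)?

11 slots to fill and no one can take more than 4, so at least ⌈11/4⌉ = 3 bakers are needed.
No set of 3 bakers can cover every shift (each such set leaves at least one shift with no one available or exceeds a cap).
Yoon, Osei, Priya, and Nakamura alone can cover everything: Wed-AM→Osei, Wed-PM→Yoon+Nakamura, Thu-AM→Osei, Thu-PM→Priya, Fri-AM→Yoon+Nakamura, Fri-PM→Yoon+Priya, Sat-AM→Priya, Sat-PM→Yoon.

4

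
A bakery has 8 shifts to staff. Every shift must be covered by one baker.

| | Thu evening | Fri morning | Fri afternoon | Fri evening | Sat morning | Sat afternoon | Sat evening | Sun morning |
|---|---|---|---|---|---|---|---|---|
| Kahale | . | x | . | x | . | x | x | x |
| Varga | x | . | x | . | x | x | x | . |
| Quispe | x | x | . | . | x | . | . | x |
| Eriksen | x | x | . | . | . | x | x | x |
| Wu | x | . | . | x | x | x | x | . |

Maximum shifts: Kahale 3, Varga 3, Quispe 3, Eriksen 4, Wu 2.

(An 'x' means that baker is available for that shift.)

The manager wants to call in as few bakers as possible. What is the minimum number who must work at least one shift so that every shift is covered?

3

8 slots to fill and no one can take more than 4, so at least ⌈8/4⌉ = 2 bakers are needed.
Any 2 bakers together have capacity at most 4+3 = 7 < 8 slots, so 2 can never suffice.
Kahale, Varga, and Quispe alone can cover everything: Thu evening→Varga, Fri morning→Kahale, Fri afternoon→Varga, Fri evening→Kahale, Sat morning→Quispe, Sat afternoon→Kahale, Sat evening→Varga, Sun morning→Quispe.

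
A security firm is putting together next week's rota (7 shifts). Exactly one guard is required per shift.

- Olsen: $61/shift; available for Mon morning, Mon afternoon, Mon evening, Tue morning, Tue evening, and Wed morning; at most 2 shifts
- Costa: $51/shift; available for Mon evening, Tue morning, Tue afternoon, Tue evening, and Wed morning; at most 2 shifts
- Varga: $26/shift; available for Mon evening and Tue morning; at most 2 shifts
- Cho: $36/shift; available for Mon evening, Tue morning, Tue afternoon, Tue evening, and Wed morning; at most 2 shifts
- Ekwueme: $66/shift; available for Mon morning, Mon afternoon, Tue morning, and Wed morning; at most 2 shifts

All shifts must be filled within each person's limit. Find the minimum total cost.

$297

Picking the cheapest available guard for each shift independently would cost $282, but that ignores the shift limits.
An optimal schedule: Mon morning→Olsen, Mon afternoon→Olsen, Mon evening→Varga, Tue morning→Varga, Tue afternoon→Cho, Tue evening→Cho, Wed morning→Costa.
Total: 61 + 61 + 26 + 26 + 36 + 36 + 51 = $297.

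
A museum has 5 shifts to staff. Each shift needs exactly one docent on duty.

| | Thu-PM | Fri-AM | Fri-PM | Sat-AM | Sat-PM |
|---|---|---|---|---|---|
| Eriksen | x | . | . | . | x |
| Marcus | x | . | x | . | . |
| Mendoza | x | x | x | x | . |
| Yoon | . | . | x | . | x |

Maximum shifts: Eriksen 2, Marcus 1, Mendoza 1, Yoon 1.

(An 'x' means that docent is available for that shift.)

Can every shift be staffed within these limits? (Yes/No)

No

Total capacity is 5 and 5 slots are needed, so capacity alone doesn't rule it out.
Shifts {Fri-AM, Sat-AM} need 2 worker-slots in total, but the docents available for any of those shifts (Mendoza) can supply at most 1 among them. So no valid schedule exists.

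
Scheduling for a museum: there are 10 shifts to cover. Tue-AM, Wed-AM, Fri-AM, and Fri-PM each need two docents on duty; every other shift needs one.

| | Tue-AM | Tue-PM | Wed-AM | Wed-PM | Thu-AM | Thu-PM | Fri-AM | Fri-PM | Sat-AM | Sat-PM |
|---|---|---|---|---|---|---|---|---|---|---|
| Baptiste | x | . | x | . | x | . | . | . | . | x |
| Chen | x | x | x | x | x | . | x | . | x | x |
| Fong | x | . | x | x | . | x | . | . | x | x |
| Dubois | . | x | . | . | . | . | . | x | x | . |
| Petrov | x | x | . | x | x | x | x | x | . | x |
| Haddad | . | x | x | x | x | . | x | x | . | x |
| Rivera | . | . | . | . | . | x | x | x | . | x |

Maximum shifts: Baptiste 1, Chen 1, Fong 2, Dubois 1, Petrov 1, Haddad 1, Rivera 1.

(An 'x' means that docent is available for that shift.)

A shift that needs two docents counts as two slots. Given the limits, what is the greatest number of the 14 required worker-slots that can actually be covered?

8

Total capacity across all docents is 1+1+2+1+1+1+1 = 8, and 14 slots are needed, so at most 8 can be filled.
An assignment achieving 8: Tue-AM→Baptiste+Fong, Tue-PM→Dubois, Wed-AM→Haddad, Wed-PM→Petrov, Thu-PM→Fong, Fri-AM→Rivera, Sat-AM→Chen.
Loads: Baptiste 1/1, Chen 1/1, Fong 2/2, Dubois 1/1, Petrov 1/1, Haddad 1/1, Rivera 1/1.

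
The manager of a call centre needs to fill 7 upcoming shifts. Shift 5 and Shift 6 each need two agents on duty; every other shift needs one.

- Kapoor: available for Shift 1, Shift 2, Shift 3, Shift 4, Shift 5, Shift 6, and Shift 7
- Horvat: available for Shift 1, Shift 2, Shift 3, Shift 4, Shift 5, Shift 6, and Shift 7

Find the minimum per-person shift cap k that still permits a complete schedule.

With 2 agents and 9 worker-slots to fill, someone must work at least ⌈9/2⌉ = 5 shifts, so k ≥ 5.
k = 5 works: Shift 1→Kapoor, Shift 2→Kapoor, Shift 3→Kapoor, Shift 4→Horvat, Shift 5→Kapoor+Horvat, Shift 6→Kapoor+Horvat, Shift 7→Horvat.
Loads: Kapoor 5, Horvat 4 — all ≤ 5.

5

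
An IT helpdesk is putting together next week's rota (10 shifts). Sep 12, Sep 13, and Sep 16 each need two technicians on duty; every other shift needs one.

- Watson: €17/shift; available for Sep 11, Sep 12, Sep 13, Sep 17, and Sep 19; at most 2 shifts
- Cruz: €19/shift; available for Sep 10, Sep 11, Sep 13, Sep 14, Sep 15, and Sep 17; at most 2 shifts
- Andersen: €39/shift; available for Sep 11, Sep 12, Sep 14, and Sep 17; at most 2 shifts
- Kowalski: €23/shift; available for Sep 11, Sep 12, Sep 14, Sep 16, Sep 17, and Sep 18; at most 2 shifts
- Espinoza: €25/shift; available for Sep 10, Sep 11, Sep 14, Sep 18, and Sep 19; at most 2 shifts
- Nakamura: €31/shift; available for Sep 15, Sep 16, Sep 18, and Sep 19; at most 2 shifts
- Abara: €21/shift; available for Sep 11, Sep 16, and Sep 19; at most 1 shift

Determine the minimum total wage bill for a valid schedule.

Sep 13 can only be covered by Watson and Cruz, so that assignment is forced.
Picking the cheapest available technician for each shift independently would cost €251, but that ignores the shift limits.
An optimal schedule: Sep 10→Cruz, Sep 11→Abara, Sep 12→Watson+Andersen, Sep 13→Watson+Cruz, Sep 14→Espinoza, Sep 15→Nakamura, Sep 16→Kowalski+Nakamura, Sep 17→Andersen, Sep 18→Kowalski, Sep 19→Espinoza.
Total: 19 + 21 + 17 + 39 + 17 + 19 + 25 + 31 + 23 + 31 + 39 + 23 + 25 = €329.

€329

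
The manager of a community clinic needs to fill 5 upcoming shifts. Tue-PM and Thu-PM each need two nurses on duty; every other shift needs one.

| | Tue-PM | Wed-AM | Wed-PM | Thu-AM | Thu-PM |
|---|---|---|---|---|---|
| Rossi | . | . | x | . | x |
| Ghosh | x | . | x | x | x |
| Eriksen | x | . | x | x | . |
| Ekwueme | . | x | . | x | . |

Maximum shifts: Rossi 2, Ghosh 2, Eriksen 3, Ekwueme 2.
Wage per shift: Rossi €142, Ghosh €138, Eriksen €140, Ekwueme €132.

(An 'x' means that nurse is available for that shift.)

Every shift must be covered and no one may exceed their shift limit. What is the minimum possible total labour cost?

Tue-PM can only be covered by Ghosh and Eriksen, so that assignment is forced.
Wed-AM can only be covered by Ekwueme, so that assignment is forced.
Thu-PM can only be covered by Rossi and Ghosh, so that assignment is forced.
Picking the cheapest available nurse for each shift independently would cost €960, but that ignores the shift limits.
An optimal schedule: Tue-PM→Ghosh+Eriksen, Wed-AM→Ekwueme, Wed-PM→Eriksen, Thu-AM→Ekwueme, Thu-PM→Ghosh+Rossi.
Total: 138 + 140 + 132 + 140 + 132 + 138 + 142 = €962.

€962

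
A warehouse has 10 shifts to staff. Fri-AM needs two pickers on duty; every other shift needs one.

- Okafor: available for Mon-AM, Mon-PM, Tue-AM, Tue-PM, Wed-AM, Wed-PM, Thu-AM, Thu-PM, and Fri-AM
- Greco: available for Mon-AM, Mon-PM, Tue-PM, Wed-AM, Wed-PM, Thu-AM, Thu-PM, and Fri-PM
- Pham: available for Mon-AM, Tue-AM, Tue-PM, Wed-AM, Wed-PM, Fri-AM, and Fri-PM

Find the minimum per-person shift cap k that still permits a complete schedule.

With 3 pickers and 11 worker-slots to fill, someone must work at least ⌈11/3⌉ = 4 shifts, so k ≥ 4.
k = 4 works: Mon-AM→Greco, Mon-PM→Okafor, Tue-AM→Okafor, Tue-PM→Greco, Wed-AM→Pham, Wed-PM→Pham, Thu-AM→Okafor, Thu-PM→Greco, Fri-AM→Okafor+Pham, Fri-PM→Greco.
Loads: Okafor 4, Greco 4, Pham 3 — all ≤ 4.

4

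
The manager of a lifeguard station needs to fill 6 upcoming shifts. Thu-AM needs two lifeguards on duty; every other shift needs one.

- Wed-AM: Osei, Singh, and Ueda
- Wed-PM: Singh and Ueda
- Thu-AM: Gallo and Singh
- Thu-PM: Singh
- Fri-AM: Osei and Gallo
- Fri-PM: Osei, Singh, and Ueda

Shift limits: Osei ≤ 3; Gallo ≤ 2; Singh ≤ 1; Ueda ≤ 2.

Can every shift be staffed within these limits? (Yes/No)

Total capacity is 8 and 7 slots are needed, so capacity alone doesn't rule it out.
Shifts {Thu-AM, Thu-PM} need 3 worker-slots in total, but the lifeguards available for any of those shifts (Gallo and Singh) can supply at most 2 among them. So no valid schedule exists.

No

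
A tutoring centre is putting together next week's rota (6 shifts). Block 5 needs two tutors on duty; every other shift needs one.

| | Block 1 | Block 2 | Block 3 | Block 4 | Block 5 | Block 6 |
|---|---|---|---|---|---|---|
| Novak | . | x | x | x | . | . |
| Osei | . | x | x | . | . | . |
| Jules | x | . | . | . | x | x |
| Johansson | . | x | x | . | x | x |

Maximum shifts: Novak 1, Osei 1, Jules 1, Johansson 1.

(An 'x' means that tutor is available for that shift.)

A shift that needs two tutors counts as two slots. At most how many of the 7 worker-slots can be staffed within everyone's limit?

Total capacity across all tutors is 1+1+1+1 = 4, and 7 slots are needed, so at most 4 can be filled.
An assignment achieving 4: Block 1→Jules, Block 2→Osei, Block 4→Novak, Block 5→Johansson.
Loads: Novak 1/1, Osei 1/1, Jules 1/1, Johansson 1/1.

4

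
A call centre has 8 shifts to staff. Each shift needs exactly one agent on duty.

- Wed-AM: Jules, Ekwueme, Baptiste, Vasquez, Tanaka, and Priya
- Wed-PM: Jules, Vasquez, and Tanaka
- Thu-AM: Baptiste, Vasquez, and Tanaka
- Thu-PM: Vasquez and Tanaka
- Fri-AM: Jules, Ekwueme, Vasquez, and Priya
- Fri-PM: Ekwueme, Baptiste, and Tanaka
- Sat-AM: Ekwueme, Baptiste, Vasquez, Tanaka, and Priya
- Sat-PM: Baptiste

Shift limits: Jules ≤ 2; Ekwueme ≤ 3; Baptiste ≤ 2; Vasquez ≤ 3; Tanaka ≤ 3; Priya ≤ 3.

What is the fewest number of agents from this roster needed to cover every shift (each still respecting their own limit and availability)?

8 slots to fill and no one can take more than 3, so at least ⌈8/3⌉ = 3 agents are needed.
Ekwueme, Baptiste, and Vasquez alone can cover everything: Wed-AM→Ekwueme, Wed-PM→Vasquez, Thu-AM→Baptiste, Thu-PM→Vasquez, Fri-AM→Ekwueme, Fri-PM→Ekwueme, Sat-AM→Vasquez, Sat-PM→Baptiste.

3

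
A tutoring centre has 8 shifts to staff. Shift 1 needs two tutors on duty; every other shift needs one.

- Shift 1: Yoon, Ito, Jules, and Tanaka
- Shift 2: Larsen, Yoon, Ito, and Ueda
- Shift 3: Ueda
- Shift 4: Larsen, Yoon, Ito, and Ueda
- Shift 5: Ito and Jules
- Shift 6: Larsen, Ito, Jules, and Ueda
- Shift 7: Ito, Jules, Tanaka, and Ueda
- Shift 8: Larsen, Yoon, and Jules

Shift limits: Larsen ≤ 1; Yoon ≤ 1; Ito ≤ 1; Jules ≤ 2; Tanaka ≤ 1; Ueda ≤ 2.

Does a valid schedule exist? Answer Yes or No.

No

Total capacity is 1+1+1+2+1+2 = 8 but 9 worker-slots are needed — infeasible.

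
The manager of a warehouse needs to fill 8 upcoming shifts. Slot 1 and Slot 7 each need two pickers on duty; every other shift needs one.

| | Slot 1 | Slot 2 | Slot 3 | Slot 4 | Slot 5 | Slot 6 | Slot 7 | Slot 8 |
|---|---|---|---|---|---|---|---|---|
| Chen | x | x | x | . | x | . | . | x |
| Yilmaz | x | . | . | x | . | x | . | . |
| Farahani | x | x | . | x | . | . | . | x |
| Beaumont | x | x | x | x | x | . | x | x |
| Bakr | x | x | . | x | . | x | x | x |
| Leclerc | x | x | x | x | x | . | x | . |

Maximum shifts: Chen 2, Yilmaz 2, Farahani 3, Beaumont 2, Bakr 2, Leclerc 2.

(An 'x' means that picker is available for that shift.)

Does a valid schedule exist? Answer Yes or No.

Yes

One valid schedule: Slot 1→Farahani+Beaumont, Slot 2→Farahani, Slot 3→Chen, Slot 4→Yilmaz, Slot 5→Chen, Slot 6→Yilmaz, Slot 7→Beaumont+Bakr, Slot 8→Farahani.
Loads: Chen 2/2, Yilmaz 2/2, Farahani 3/3, Beaumont 2/2, Bakr 1/2, Leclerc 0/2 — all within limits.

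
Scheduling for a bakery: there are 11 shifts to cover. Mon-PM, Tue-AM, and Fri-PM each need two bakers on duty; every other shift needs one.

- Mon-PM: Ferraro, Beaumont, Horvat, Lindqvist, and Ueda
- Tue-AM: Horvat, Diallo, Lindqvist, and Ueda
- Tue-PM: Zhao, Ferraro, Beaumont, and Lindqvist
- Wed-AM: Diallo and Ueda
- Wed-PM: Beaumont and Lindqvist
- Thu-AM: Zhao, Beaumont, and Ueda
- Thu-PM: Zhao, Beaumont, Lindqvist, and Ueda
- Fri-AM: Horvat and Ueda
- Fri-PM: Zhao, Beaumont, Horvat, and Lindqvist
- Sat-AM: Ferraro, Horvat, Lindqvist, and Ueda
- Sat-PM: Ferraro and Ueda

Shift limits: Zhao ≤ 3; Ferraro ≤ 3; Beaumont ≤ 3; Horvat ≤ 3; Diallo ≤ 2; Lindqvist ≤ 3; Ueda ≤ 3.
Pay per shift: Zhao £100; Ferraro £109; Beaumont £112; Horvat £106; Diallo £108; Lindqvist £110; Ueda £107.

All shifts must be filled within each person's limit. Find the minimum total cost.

£1483

Picking the cheapest available baker for each shift independently would cost £1468, but that ignores the shift limits.
An optimal schedule: Mon-PM→Ueda+Ferraro, Tue-AM→Horvat+Diallo, Tue-PM→Zhao, Wed-AM→Diallo, Wed-PM→Lindqvist, Thu-AM→Zhao, Thu-PM→Ueda, Fri-AM→Horvat, Fri-PM→Zhao+Horvat, Sat-AM→Ferraro, Sat-PM→Ueda.
Total: 107 + 109 + 106 + 108 + 100 + 108 + 110 + 100 + 107 + 106 + 100 + 106 + 109 + 107 = £1483.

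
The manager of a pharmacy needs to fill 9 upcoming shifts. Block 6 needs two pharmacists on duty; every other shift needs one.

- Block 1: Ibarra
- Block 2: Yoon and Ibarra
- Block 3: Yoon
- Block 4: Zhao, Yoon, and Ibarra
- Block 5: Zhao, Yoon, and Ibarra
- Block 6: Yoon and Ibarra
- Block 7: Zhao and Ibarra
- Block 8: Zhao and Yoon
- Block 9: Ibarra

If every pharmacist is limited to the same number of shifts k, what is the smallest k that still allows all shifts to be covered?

4

With 3 pharmacists and 10 worker-slots to fill, someone must work at least ⌈10/3⌉ = 4 shifts, so k ≥ 4.
k = 4 works: Block 1→Ibarra, Block 2→Yoon, Block 3→Yoon, Block 4→Zhao, Block 5→Zhao, Block 6→Yoon+Ibarra, Block 7→Zhao, Block 8→Zhao, Block 9→Ibarra.
Loads: Zhao 4, Yoon 3, Ibarra 3 — all ≤ 4.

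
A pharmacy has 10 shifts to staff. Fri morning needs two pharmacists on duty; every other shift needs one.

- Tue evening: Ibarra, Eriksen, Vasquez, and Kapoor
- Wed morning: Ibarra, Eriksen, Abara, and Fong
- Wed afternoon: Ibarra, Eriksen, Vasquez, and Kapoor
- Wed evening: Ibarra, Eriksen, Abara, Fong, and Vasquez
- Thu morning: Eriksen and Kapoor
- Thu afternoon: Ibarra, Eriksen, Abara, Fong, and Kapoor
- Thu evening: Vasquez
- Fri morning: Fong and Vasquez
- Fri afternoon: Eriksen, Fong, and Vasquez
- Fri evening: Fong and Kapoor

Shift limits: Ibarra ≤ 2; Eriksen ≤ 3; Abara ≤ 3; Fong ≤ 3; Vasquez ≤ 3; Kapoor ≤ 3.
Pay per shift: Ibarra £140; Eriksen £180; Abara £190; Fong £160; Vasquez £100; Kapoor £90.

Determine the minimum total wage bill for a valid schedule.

Thu evening can only be covered by Vasquez, so that assignment is forced.
Fri morning can only be covered by Fong and Vasquez, so that assignment is forced.
Picking the cheapest available pharmacist for each shift independently would cost £1150, but that ignores the shift limits.
An optimal schedule: Tue evening→Kapoor, Wed morning→Ibarra, Wed afternoon→Ibarra, Wed evening→Fong, Thu morning→Kapoor, Thu afternoon→Fong, Thu evening→Vasquez, Fri morning→Vasquez+Fong, Fri afternoon→Vasquez, Fri evening→Kapoor.
Total: 90 + 140 + 140 + 160 + 90 + 160 + 100 + 100 + 160 + 100 + 90 = £1330.

£1330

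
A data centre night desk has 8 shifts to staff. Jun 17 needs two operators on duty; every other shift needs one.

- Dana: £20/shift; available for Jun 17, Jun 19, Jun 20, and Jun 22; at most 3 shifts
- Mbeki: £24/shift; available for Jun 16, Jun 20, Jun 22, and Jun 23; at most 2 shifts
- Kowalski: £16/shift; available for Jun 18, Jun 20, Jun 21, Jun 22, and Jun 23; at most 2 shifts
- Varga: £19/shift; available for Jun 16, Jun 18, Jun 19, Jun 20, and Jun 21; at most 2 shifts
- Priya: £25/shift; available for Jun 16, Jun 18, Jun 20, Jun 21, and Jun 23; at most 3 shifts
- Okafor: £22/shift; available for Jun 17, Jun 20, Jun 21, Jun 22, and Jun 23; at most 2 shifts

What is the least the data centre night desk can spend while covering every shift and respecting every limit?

£174

Jun 17 can only be covered by Dana and Okafor, so that assignment is forced.
Picking the cheapest available operator for each shift independently would cost £160, but that ignores the shift limits.
An optimal schedule: Jun 16→Varga, Jun 17→Dana+Okafor, Jun 18→Kowalski, Jun 19→Varga, Jun 20→Dana, Jun 21→Kowalski, Jun 22→Dana, Jun 23→Okafor.
Total: 19 + 20 + 22 + 16 + 19 + 20 + 16 + 20 + 22 = £174.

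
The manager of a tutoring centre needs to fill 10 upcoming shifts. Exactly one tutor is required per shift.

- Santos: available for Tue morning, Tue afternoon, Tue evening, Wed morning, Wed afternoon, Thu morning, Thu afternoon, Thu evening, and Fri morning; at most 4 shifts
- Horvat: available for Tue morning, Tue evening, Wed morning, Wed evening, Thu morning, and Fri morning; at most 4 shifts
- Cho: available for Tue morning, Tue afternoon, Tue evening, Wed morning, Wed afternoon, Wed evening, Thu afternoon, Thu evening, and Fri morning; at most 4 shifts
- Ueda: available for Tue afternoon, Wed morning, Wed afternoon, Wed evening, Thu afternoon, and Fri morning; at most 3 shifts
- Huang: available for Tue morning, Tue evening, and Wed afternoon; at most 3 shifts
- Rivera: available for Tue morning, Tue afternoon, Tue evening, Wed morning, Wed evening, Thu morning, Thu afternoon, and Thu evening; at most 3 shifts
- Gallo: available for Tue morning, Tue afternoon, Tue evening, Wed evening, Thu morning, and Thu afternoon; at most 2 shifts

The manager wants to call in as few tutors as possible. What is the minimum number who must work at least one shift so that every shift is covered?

10 slots to fill and no one can take more than 4, so at least ⌈10/4⌉ = 3 tutors are needed.
Santos, Horvat, and Cho alone can cover everything: Tue morning→Horvat, Tue afternoon→Santos, Tue evening→Horvat, Wed morning→Horvat, Wed afternoon→Santos, Wed evening→Horvat, Thu morning→Santos, Thu afternoon→Santos, Thu evening→Cho, Fri morning→Cho.

3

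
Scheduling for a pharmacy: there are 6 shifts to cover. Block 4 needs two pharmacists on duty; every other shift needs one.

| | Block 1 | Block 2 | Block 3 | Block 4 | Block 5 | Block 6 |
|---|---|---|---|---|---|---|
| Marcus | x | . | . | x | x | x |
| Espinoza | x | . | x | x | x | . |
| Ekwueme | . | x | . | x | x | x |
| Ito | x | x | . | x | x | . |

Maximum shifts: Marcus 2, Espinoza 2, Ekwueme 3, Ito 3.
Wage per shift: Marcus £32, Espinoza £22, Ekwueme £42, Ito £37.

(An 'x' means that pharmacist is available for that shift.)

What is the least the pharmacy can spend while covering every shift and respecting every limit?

£219

Block 3 can only be covered by Espinoza, so that assignment is forced.
Picking the cheapest available pharmacist for each shift independently would cost £189, but that ignores the shift limits.
An optimal schedule: Block 1→Espinoza, Block 2→Ito, Block 3→Espinoza, Block 4→Marcus+Ito, Block 5→Ito, Block 6→Marcus.
Total: 22 + 37 + 22 + 32 + 37 + 37 + 32 = £219.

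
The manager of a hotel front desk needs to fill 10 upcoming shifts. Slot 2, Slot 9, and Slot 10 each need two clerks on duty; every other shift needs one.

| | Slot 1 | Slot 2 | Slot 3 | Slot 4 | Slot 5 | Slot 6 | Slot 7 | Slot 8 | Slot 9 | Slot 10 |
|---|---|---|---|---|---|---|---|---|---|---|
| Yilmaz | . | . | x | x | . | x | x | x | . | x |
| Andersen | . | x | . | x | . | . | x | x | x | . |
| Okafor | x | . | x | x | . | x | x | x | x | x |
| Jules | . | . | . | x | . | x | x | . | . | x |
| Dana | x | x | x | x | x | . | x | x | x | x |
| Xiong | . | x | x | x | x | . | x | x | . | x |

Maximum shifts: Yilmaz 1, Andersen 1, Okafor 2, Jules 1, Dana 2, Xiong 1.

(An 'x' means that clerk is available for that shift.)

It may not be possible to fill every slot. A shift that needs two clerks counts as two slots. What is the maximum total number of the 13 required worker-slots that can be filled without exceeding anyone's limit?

Total capacity across all clerks is 1+1+2+1+2+1 = 8, and 13 slots are needed, so at most 8 can be filled.
An assignment achieving 8: Slot 1→Okafor, Slot 2→Andersen+Dana, Slot 3→Xiong, Slot 5→Dana, Slot 6→Yilmaz, Slot 9→Okafor, Slot 10→Jules.
Loads: Yilmaz 1/1, Andersen 1/1, Okafor 2/2, Jules 1/1, Dana 2/2, Xiong 1/1.

8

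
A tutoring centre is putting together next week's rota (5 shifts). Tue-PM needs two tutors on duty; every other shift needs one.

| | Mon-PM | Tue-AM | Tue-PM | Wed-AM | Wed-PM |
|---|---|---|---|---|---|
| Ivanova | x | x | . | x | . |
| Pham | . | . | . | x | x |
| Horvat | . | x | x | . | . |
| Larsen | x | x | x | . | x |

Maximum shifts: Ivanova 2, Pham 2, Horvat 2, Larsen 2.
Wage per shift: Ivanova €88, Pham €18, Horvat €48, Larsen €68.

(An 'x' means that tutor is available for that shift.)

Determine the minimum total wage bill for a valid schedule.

Tue-PM can only be covered by Horvat and Larsen, so that assignment is forced.
Picking the cheapest available tutor for each shift independently would cost €268, and that bound is achievable.
An optimal schedule: Mon-PM→Larsen, Tue-AM→Horvat, Tue-PM→Horvat+Larsen, Wed-AM→Pham, Wed-PM→Pham.
Total: 68 + 48 + 48 + 68 + 18 + 18 = €268.

€268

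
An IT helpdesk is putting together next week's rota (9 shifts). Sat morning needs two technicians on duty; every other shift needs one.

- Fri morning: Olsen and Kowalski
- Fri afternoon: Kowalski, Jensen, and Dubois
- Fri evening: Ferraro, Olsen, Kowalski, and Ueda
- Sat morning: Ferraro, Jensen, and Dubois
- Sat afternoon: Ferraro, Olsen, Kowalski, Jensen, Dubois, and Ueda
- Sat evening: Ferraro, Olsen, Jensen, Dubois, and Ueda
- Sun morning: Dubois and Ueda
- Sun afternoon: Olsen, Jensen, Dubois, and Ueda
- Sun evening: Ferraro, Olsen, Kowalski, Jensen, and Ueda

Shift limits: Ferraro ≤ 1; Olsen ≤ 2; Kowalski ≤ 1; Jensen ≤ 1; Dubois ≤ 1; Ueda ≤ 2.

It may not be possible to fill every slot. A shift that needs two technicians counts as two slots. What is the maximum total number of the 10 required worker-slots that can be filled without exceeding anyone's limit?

8

Total capacity across all technicians is 1+2+1+1+1+2 = 8, and 10 slots are needed, so at most 8 can be filled.
An assignment achieving 8: Fri morning→Olsen, Fri afternoon→Kowalski, Fri evening→Olsen, Sat morning→Ferraro+Jensen, Sat evening→Ueda, Sun morning→Dubois, Sun afternoon→Ueda.
Loads: Ferraro 1/1, Olsen 2/2, Kowalski 1/1, Jensen 1/1, Dubois 1/1, Ueda 2/2.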